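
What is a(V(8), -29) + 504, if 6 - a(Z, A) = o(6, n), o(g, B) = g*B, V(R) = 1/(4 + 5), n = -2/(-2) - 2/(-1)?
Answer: 492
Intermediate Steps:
n = 3 (n = -2*(-1/2) - 2*(-1) = 1 + 2 = 3)
V(R) = 1/9
o(g, B) = B*g
a(Z, A) = -12 (a(Z, A) = 6 - 3*6 = 6 - 1*18 = 6 - 18 = -12)
a(V(8), -29) + 504 = -12 + 504 = 492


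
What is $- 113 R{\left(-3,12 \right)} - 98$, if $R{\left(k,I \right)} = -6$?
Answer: $580$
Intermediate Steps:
$- 113 R{\left(-3,12 \right)} - 98 = \left(-113\right) \left(-6\right) - 98 = 678 - 98 = 580$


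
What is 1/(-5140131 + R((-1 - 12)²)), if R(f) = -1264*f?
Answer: -1/5353747 ≈ -1.8678e-7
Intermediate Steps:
1/(-5140131 + R((-1 - 12)²)) = 1/(-5140131 - 1264*(-1 - 12)²) = 1/(-5140131 - 1264*(-13)²) = 1/(-5140131 - 1264*169) = 1/(-5140131 - 213616) = 1/(-5353747) = -1/5353747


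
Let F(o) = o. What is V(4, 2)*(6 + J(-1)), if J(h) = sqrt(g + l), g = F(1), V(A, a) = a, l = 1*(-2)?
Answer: 12 + 2*I ≈ 12.0 + 2.0*I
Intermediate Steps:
l = -2
g = 1
J(h) = I (J(h) = sqrt(1 - 2) = sqrt(-1) = I)
V(4, 2)*(6 + J(-1)) = 2*(6 + I) = 12 + 2*I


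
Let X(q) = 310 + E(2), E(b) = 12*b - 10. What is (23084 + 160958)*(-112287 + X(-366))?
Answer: -20605894446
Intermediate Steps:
E(b) = -10 + 12*b
X(q) = 324 (X(q) = 310 + (-10 + 12*2) = 310 + (-10 + 24) = 310 + 14 = 324)
(23084 + 160958)*(-112287 + X(-366)) = (23084 + 160958)*(-112287 + 324) = 184042*(-111963) = -20605894446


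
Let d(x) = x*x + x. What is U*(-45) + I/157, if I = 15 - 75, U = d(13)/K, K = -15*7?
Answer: 12186/157 ≈ 77.618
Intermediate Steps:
K = -105
d(x) = x + x**2 (d(x) = x**2 + x = x + x**2)
U = -26/15 (U = (13*(1 + 13))/(-105) = (13*14)*(-1/105) = 182*(-1/105) = -26/15 ≈ -1.7333)
I = -60
U*(-45) + I/157 = -26/15*(-45) - 60/157 = 78 - 60*1/157 = 78 - 60/157 = 12186/157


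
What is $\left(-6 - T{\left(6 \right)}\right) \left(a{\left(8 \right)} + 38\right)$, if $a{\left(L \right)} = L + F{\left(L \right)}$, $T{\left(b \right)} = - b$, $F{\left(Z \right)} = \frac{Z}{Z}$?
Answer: $0$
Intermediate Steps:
$F{\left(Z \right)} = 1$
$a{\left(L \right)} = 1 + L$ ($a{\left(L \right)} = L + 1 = 1 + L$)
$\left(-6 - T{\left(6 \right)}\right) \left(a{\left(8 \right)} + 38\right) = \left(-6 - \left(-1\right) 6\right) \left(\left(1 + 8\right) + 38\right) = \left(-6 - -6\right) \left(9 + 38\right) = \left(-6 + 6\right) 47 = 0 \cdot 47 = 0$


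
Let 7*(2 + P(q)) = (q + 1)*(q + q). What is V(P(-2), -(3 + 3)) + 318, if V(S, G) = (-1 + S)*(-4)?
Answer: 2294/7 ≈ 327.71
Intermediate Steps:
P(q) = -2 + 2*q*(1 + q)/7 (P(q) = -2 + ((q + 1)*(q + q))/7 = -2 + ((1 + q)*(2*q))/7 = -2 + (2*q*(1 + q))/7 = -2 + 2*q*(1 + q)/7)
V(S, G) = 4 - 4*S
V(P(-2), -(3 + 3)) + 318 = (4 - 4*(-2 + (2/7)*(-2) + (2/7)*(-2)**2)) + 318 = (4 - 4*(-2 - 4/7 + (2/7)*4)) + 318 = (4 - 4*(-2 - 4/7 + 8/7)) + 318 = (4 - 4*(-10/7)) + 318 = (4 + 40/7) + 318 = 68/7 + 318 = 2294/7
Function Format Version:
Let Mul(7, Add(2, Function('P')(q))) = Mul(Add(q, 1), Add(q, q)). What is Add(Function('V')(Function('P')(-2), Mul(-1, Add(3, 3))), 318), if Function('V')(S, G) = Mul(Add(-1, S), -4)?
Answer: Rational(2294, 7) ≈ 327.71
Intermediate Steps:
Function('P')(q) = Add(-2, Mul(Rational(2, 7), q, Add(1, q))) (Function('P')(q) = Add(-2, Mul(Rational(1, 7), Mul(Add(q, 1), Add(q, q)))) = Add(-2, Mul(Rational(1, 7), Mul(Add(1, q), Mul(2, q)))) = Add(-2, Mul(Rational(1, 7), Mul(2, q, Add(1, q)))) = Add(-2, Mul(Rational(2, 7), q, Add(1, q))))
Function('V')(S, G) = Add(4, Mul(-4, S))
Add(Function('V')(Function('P')(-2), Mul(-1, Add(3, 3))), 318) = Add(Add(4, Mul(-4, Add(-2, Mul(Rational(2, 7), -2), Mul(Rational(2, 7), Pow(-2, 2))))), 318) = Add(Add(4, Mul(-4, Add(-2, Rational(-4, 7), Mul(Rational(2, 7), 4)))), 318) = Add(Add(4, Mul(-4, Add(-2, Rational(-4, 7), Rational(8, 7)))), 318) = Add(Add(4, Mul(-4, Rational(-10, 7))), 318) = Add(Add(4, Rational(40, 7)), 318) = Add(Rational(68, 7), 318) = Rational(2294, 7)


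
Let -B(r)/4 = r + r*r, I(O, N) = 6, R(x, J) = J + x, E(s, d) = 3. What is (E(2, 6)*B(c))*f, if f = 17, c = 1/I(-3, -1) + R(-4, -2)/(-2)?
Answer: -8075/3 ≈ -2691.7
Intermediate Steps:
c = 19/6 (c = 1/6 + (-2 - 4)/(-2) = 1*(⅙) - 6*(-½) = ⅙ + 3 = 19/6 ≈ 3.1667)
B(r) = -4*r - 4*r² (B(r) = -4*(r + r*r) = -4*(r + r²) = -4*r - 4*r²)
(E(2, 6)*B(c))*f = (3*(-4*19/6*(1 + 19/6)))*17 = (3*(-4*19/6*25/6))*17 = (3*(-475/9))*17 = -475/3*17 = -8075/3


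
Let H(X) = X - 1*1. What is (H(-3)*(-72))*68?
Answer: 19584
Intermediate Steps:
H(X) = -1 + X (H(X) = X - 1 = -1 + X)
(H(-3)*(-72))*68 = ((-1 - 3)*(-72))*68 = -4*(-72)*68 = 288*68 = 19584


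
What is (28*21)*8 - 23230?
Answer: -18526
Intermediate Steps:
(28*21)*8 - 23230 = 588*8 - 23230 = 4704 - 23230 = -18526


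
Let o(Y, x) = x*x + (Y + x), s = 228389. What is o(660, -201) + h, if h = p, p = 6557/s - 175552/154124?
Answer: 4551399241925/111393121 ≈ 40859.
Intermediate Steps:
o(Y, x) = Y + x + x² (o(Y, x) = x² + (Y + x) = Y + x + x²)
p = -123682135/111393121 (p = 6557/228389 - 175552/154124 = 6557*(1/228389) - 175552*1/154124 = 83/2891 - 43888/38531 = -123682135/111393121 ≈ -1.1103)
h = -123682135/111393121 ≈ -1.1103
o(660, -201) + h = (660 - 201 + (-201)²) - 123682135/111393121 = (660 - 201 + 40401) - 123682135/111393121 = 40860 - 123682135/111393121 = 4551399241925/111393121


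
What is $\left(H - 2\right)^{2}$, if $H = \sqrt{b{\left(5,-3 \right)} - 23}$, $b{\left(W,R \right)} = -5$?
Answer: $4 \left(1 - i \sqrt{7}\right)^{2} \approx -24.0 - 21.166 i$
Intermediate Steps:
$H = 2 i \sqrt{7}$ ($H = \sqrt{-5 - 23} = \sqrt{-28} = 2 i \sqrt{7} \approx 5.2915 i$)
$\left(H - 2\right)^{2} = \left(2 i \sqrt{7} - 2\right)^{2} = \left(-2 + 2 i \sqrt{7}\right)^{2}$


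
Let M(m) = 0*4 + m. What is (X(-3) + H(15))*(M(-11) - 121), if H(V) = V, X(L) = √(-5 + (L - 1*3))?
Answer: -1980 - 132*I*√11 ≈ -1980.0 - 437.79*I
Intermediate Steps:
M(m) = m (M(m) = 0 + m = m)
X(L) = √(-8 + L) (X(L) = √(-5 + (L - 3)) = √(-5 + (-3 + L)) = √(-8 + L))
(X(-3) + H(15))*(M(-11) - 121) = (√(-8 - 3) + 15)*(-11 - 121) = (√(-11) + 15)*(-132) = (I*√11 + 15)*(-132) = (15 + I*√11)*(-132) = -1980 - 132*I*√11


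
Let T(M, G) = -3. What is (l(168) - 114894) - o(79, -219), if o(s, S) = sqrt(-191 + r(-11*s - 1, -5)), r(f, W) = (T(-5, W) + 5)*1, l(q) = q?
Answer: -114726 - 3*I*sqrt(21) ≈ -1.1473e+5 - 13.748*I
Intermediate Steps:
r(f, W) = 2 (r(f, W) = (-3 + 5)*1 = 2*1 = 2)
o(s, S) = 3*I*sqrt(21) (o(s, S) = sqrt(-191 + 2) = sqrt(-189) = 3*I*sqrt(21))
(l(168) - 114894) - o(79, -219) = (168 - 114894) - 3*I*sqrt(21) = -114726 - 3*I*sqrt(21)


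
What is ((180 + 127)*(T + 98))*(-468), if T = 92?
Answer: -27298440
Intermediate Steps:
((180 + 127)*(T + 98))*(-468) = ((180 + 127)*(92 + 98))*(-468) = (307*190)*(-468) = 58330*(-468) = -27298440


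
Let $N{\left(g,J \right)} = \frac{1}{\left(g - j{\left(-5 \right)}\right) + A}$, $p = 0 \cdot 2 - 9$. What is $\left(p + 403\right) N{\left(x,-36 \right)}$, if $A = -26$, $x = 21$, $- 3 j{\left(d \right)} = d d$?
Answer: $\frac{591}{5} \approx 118.2$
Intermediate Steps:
$j{\left(d \right)} = - \frac{d^{2}}{3}$ ($j{\left(d \right)} = - \frac{d d}{3} = - \frac{d^{2}}{3}$)
$p = -9$ ($p = 0 - 9 = -9$)
$N{\left(g,J \right)} = \frac{1}{- \frac{53}{3} + g}$ ($N{\left(g,J \right)} = \frac{1}{\left(g - - \frac{\left(-5\right)^{2}}{3}\right) - 26} = \frac{1}{\left(g - \left(- \frac{1}{3}\right) 25\right) - 26} = \frac{1}{\left(g - - \frac{25}{3}\right) - 26} = \frac{1}{\left(g + \frac{25}{3}\right) - 26} = \frac{1}{\left(\frac{25}{3} + g\right) - 26} = \frac{1}{- \frac{53}{3} + g}$)
$\left(p + 403\right) N{\left(x,-36 \right)} = \left(-9 + 403\right) \frac{3}{-53 + 3 \cdot 21} = 394 \frac{3}{-53 + 63} = 394 \cdot \frac{3}{10} = \frac{591}{5}$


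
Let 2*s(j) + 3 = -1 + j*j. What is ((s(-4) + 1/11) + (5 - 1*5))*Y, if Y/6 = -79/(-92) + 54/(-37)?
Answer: -411045/18722 ≈ -21.955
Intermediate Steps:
Y = -6135/1702 (Y = 6*(-79/(-92) + 54/(-37)) = 6*(-79*(-1/92) + 54*(-1/37)) = 6*(79/92 - 54/37) = 6*(-2045/3404) = -6135/1702 ≈ -3.6046)
s(j) = -2 + j²/2 (s(j) = -3/2 + (-1 + j*j)/2 = -3/2 + (-1 + j²)/2 = -3/2 + (-½ + j²/2) = -2 + j²/2)
((s(-4) + 1/11) + (5 - 1*5))*Y = (((-2 + (½)*(-4)²) + 1/11) + (5 - 1*5))*(-6135/1702) = (((-2 + (½)*16) + 1/11) + (5 - 5))*(-6135/1702) = (((-2 + 8) + 1/11) + 0)*(-6135/1702) = ((6 + 1/11) + 0)*(-6135/1702) = (67/11 + 0)*(-6135/1702) = (67/11)*(-6135/1702) = -411045/18722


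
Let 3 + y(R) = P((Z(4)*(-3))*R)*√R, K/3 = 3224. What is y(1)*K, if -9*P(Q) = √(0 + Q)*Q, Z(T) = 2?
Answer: -29016 + 6448*I*√6 ≈ -29016.0 + 15794.0*I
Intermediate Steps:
K = 9672 (K = 3*3224 = 9672)
P(Q) = -Q^(3/2)/9 (P(Q) = -√(0 + Q)*Q/9 = -√Q*Q/9 = -Q^(3/2)/9)
y(R) = -3 - 2*√6*√R*(-R)^(3/2)/3 (y(R) = -3 + (-(-6*R)^(3/2)/9)*√R = -3 + (-6*√6*(-R)^(3/2)/9)*√R = -3 + (-2*√6*(-R)^(3/2)/3)*√R = -3 - 2*√6*√R*(-R)^(3/2)/3)
y(1)*K = (-3 - 2*√6*√1*(-1*1)^(3/2)/3)*9672 = (-3 - ⅔*√6*1*(-1)^(3/2))*9672 = (-3 - ⅔*√6*1*(-I))*9672 = (-3 + 2*I*√6/3)*9672 = -29016 + 6448*I*√6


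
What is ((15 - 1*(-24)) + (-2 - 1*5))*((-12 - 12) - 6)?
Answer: -960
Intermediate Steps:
((15 - 1*(-24)) + (-2 - 1*5))*((-12 - 12) - 6) = ((15 + 24) + (-2 - 5))*(-24 - 6) = (39 - 7)*(-30) = 32*(-30) = -960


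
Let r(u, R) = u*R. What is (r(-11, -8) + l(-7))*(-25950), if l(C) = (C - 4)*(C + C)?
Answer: -6279900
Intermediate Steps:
l(C) = 2*C*(-4 + C) (l(C) = (-4 + C)*(2*C) = 2*C*(-4 + C))
r(u, R) = R*u
(r(-11, -8) + l(-7))*(-25950) = (-8*(-11) + 2*(-7)*(-4 - 7))*(-25950) = (88 + 2*(-7)*(-11))*(-25950) = (88 + 154)*(-25950) = 242*(-25950) = -6279900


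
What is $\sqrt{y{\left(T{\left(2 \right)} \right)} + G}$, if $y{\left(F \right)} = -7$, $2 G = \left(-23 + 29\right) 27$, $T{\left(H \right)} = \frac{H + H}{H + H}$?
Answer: $\sqrt{74} \approx 8.6023$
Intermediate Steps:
$T{\left(H \right)} = 1$ ($T{\left(H \right)} = \frac{2 H}{2 H} = 2 H \frac{1}{2 H} = 1$)
$G = 81$ ($G = \frac{\left(-23 + 29\right) 27}{2} = \frac{6 \cdot 27}{2} = \frac{1}{2} \cdot 162 = 81$)
$\sqrt{y{\left(T{\left(2 \right)} \right)} + G} = \sqrt{-7 + 81} = \sqrt{74}$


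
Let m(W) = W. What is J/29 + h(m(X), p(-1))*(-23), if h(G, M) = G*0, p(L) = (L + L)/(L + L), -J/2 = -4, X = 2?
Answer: 8/29 ≈ 0.27586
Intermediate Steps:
J = 8 (J = -2*(-4) = 8)
p(L) = 1 (p(L) = (2*L)/((2*L)) = (2*L)*(1/(2*L)) = 1)
h(G, M) = 0
J/29 + h(m(X), p(-1))*(-23) = 8/29 + 0*(-23) = 8*(1/29) + 0 = 8/29 + 0 = 8/29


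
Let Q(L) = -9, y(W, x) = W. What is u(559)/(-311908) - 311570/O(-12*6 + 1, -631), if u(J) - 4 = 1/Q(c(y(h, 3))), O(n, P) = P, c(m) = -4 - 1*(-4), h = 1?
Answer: 874630557955/1771325532 ≈ 493.77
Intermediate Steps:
c(m) = 0 (c(m) = -4 + 4 = 0)
u(J) = 35/9 (u(J) = 4 + 1/(-9) = 4 - ⅑ = 35/9)
u(559)/(-311908) - 311570/O(-12*6 + 1, -631) = (35/9)/(-311908) - 311570/(-631) = (35/9)*(-1/311908) - 311570*(-1/631) = -35/2807172 + 311570/631 = 874630557955/1771325532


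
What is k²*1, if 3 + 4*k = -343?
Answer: 29929/4 ≈ 7482.3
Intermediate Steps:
k = -173/2 (k = -¾ + (¼)*(-343) = -¾ - 343/4 = -173/2 ≈ -86.500)
k²*1 = (-173/2)²*1 = (29929/4)*1 = 29929/4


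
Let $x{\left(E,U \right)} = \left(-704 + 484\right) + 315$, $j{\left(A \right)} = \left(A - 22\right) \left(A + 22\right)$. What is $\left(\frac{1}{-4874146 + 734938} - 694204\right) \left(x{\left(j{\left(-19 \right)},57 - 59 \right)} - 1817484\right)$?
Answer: $\frac{5222185055434679437}{4139208} \approx 1.2616 \cdot 10^{12}$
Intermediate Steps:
$j{\left(A \right)} = \left(-22 + A\right) \left(22 + A\right)$
$x{\left(E,U \right)} = 95$ ($x{\left(E,U \right)} = -220 + 315 = 95$)
$\left(\frac{1}{-4874146 + 734938} - 694204\right) \left(x{\left(j{\left(-19 \right)},57 - 59 \right)} - 1817484\right) = \left(\frac{1}{-4874146 + 734938} - 694204\right) \left(95 - 1817484\right) = \left(\frac{1}{-4139208} - 694204\right) \left(-1817389\right) = \left(- \frac{1}{4139208} - 694204\right) \left(-1817389\right) = \left(- \frac{2873454750433}{4139208}\right) \left(-1817389\right) = \frac{5222185055434679437}{4139208}$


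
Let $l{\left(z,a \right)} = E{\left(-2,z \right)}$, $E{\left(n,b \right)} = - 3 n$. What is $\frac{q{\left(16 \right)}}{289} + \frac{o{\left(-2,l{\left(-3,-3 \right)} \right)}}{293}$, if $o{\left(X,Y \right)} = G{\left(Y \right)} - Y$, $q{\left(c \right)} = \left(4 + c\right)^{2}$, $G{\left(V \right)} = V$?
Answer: $\frac{400}{289} \approx 1.3841$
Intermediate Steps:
$l{\left(z,a \right)} = 6$ ($l{\left(z,a \right)} = \left(-3\right) \left(-2\right) = 6$)
$o{\left(X,Y \right)} = 0$ ($o{\left(X,Y \right)} = Y - Y = 0$)
$\frac{q{\left(16 \right)}}{289} + \frac{o{\left(-2,l{\left(-3,-3 \right)} \right)}}{293} = \frac{\left(4 + 16\right)^{2}}{289} + \frac{0}{293} = 20^{2} \cdot \frac{1}{289} + 0 \cdot \frac{1}{293} = 400 \cdot \frac{1}{289} + 0 = \frac{400}{289} + 0 = \frac{400}{289}$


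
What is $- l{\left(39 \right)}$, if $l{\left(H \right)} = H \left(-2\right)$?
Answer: $78$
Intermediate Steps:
$l{\left(H \right)} = - 2 H$
$- l{\left(39 \right)} = - \left(-2\right) 39 = \left(-1\right) \left(-78\right) = 78$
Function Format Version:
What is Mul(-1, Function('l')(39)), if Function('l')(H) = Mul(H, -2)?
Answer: 78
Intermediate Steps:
Function('l')(H) = Mul(-2, H)
Mul(-1, Function('l')(39)) = Mul(-1, Mul(-2, 39)) = Mul(-1, -78) = 78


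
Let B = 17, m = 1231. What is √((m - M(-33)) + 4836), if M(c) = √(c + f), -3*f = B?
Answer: √(54603 - 6*I*√87)/3 ≈ 77.891 - 0.039916*I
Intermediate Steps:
f = -17/3 (f = -⅓*17 = -17/3 ≈ -5.6667)
M(c) = √(-17/3 + c) (M(c) = √(c - 17/3) = √(-17/3 + c))
√((m - M(-33)) + 4836) = √((1231 - √(-51 + 9*(-33))/3) + 4836) = √((1231 - √(-51 - 297)/3) + 4836) = √((1231 - √(-348)/3) + 4836) = √((1231 - 2*I*√87/3) + 4836) = √(6067 - 2*I*√87/3)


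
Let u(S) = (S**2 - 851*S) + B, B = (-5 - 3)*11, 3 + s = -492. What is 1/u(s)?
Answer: 1/666182 ≈ 1.5011e-6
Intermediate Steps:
s = -495 (s = -3 - 492 = -495)
B = -88 (B = -8*11 = -88)
u(S) = -88 + S**2 - 851*S (u(S) = (S**2 - 851*S) - 88 = -88 + S**2 - 851*S)
1/u(s) = 1/(-88 + (-495)**2 - 851*(-495)) = 1/(-88 + 245025 + 421245) = 1/666182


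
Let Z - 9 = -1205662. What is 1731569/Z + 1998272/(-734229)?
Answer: -3680590806917/885225396537 ≈ -4.1578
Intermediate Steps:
Z = -1205653 (Z = 9 - 1205662 = -1205653)
1731569/Z + 1998272/(-734229) = 1731569/(-1205653) + 1998272/(-734229) = 1731569*(-1/1205653) + 1998272*(-1/734229) = -1731569/1205653 - 1998272/734229 = -3680590806917/885225396537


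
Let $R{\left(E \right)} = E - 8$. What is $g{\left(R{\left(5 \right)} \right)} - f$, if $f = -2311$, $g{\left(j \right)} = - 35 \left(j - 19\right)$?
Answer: $3081$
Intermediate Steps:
$R{\left(E \right)} = -8 + E$
$g{\left(j \right)} = 665 - 35 j$ ($g{\left(j \right)} = - 35 \left(-19 + j\right) = 665 - 35 j$)
$g{\left(R{\left(5 \right)} \right)} - f = \left(665 - 35 \left(-8 + 5\right)\right) - -2311 = \left(665 - -105\right) + 2311 = \left(665 + 105\right) + 2311 = 770 + 2311 = 3081$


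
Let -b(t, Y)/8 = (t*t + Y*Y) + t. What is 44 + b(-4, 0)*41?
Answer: -3892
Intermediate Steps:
b(t, Y) = -8*t - 8*Y**2 - 8*t**2 (b(t, Y) = -8*((t*t + Y*Y) + t) = -8*((t**2 + Y**2) + t) = -8*((Y**2 + t**2) + t) = -8*(t + Y**2 + t**2) = -8*t - 8*Y**2 - 8*t**2)
44 + b(-4, 0)*41 = 44 + (-8*(-4) - 8*0**2 - 8*(-4)**2)*41 = 44 + (32 - 8*0 - 8*16)*41 = 44 + (32 + 0 - 128)*41 = 44 - 96*41 = 44 - 3936 = -3892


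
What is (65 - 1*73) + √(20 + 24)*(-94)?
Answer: -8 - 188*√11 ≈ -631.53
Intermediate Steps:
(65 - 1*73) + √(20 + 24)*(-94) = (65 - 73) + √44*(-94) = -8 + (2*√11)*(-94) = -8 - 188*√11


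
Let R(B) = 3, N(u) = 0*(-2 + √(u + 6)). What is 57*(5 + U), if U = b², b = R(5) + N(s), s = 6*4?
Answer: 798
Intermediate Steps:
s = 24
N(u) = 0 (N(u) = 0*(-2 + √(6 + u)) = 0)
b = 3 (b = 3 + 0 = 3)
U = 9 (U = 3² = 9)
57*(5 + U) = 57*(5 + 9) = 57*14 = 798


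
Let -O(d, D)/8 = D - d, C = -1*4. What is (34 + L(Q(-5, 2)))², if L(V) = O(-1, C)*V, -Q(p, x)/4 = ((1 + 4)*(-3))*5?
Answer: 52330756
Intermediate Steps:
C = -4
Q(p, x) = 300 (Q(p, x) = -4*(1 + 4)*(-3)*5 = -4*5*(-3)*5 = -(-60)*5 = -4*(-75) = 300)
O(d, D) = -8*D + 8*d (O(d, D) = -8*(D - d) = -8*D + 8*d)
L(V) = 24*V (L(V) = (-8*(-4) + 8*(-1))*V = (32 - 8)*V = 24*V)
(34 + L(Q(-5, 2)))² = (34 + 24*300)² = (34 + 7200)² = 7234² = 52330756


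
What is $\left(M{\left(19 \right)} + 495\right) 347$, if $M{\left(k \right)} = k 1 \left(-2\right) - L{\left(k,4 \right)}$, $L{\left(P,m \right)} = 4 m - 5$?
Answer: $154762$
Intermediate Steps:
$L{\left(P,m \right)} = -5 + 4 m$
$M{\left(k \right)} = -11 - 2 k$ ($M{\left(k \right)} = k 1 \left(-2\right) - \left(-5 + 4 \cdot 4\right) = k \left(-2\right) - \left(-5 + 16\right) = - 2 k - 11 = -11 - 2 k$)
$\left(M{\left(19 \right)} + 495\right) 347 = \left(\left(-11 - 38\right) + 495\right) 347 = \left(-49 + 495\right) 347 = 446 \cdot 347 = 154762$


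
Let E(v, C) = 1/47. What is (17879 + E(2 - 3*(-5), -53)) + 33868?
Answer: 2432110/47 ≈ 51747.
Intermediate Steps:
E(v, C) = 1/47
(17879 + E(2 - 3*(-5), -53)) + 33868 = (17879 + 1/47) + 33868 = 840314/47 + 33868 = 2432110/47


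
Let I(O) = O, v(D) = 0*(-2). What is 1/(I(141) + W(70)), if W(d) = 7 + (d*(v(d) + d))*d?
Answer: 1/343148 ≈ 2.9142e-6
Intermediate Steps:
v(D) = 0
W(d) = 7 + d**3 (W(d) = 7 + (d*(0 + d))*d = 7 + (d*d)*d = 7 + d**2*d = 7 + d**3)
1/(I(141) + W(70)) = 1/(141 + (7 + 70**3)) = 1/(141 + (7 + 343000)) = 1/(141 + 343007) = 1/343148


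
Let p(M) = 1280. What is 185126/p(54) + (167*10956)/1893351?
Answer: 58808408631/403914880 ≈ 145.60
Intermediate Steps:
185126/p(54) + (167*10956)/1893351 = 185126/1280 + (167*10956)/1893351 = 185126*(1/1280) + 1829652*(1/1893351) = 92563/640 + 609884/631117 = 58808408631/403914880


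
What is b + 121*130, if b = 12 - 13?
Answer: 15729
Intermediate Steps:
b = -1
b + 121*130 = -1 + 121*130 = -1 + 15730 = 15729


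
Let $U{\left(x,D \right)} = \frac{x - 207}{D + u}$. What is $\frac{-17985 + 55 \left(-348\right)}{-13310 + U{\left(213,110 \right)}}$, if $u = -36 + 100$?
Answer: $\frac{358875}{128663} \approx 2.7893$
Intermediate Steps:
$u = 64$
$U{\left(x,D \right)} = \frac{-207 + x}{64 + D}$ ($U{\left(x,D \right)} = \frac{x - 207}{D + 64} = \frac{-207 + x}{64 + D}$)
$\frac{-17985 + 55 \left(-348\right)}{-13310 + U{\left(213,110 \right)}} = \frac{-17985 + 55 \left(-348\right)}{-13310 + \frac{-207 + 213}{64 + 110}} = \frac{-17985 - 19140}{-13310 + \frac{1}{174} \cdot 6} = - \frac{37125}{-13310 + \frac{1}{174} \cdot 6} = - \frac{37125}{-13310 + \frac{1}{29}} = - \frac{37125}{- \frac{385989}{29}} = \left(-37125\right) \left(- \frac{29}{385989}\right) = \frac{358875}{128663}$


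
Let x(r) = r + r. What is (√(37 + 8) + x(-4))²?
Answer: 109 - 48*√5 ≈ 1.6687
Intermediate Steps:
x(r) = 2*r
(√(37 + 8) + x(-4))² = (√(37 + 8) + 2*(-4))² = (√45 - 8)² = (3*√5 - 8)² = (-8 + 3*√5)²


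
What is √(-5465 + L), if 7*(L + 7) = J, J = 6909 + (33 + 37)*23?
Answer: I*√4255 ≈ 65.23*I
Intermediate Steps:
J = 8519 (J = 6909 + 70*23 = 6909 + 1610 = 8519)
L = 1210 (L = -7 + (⅐)*8519 = -7 + 1217 = 1210)
√(-5465 + L) = √(-5465 + 1210) = √(-4255) = I*√4255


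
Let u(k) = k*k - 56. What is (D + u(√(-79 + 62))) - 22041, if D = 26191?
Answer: 4077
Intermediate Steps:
u(k) = -56 + k² (u(k) = k² - 56 = -56 + k²)
(D + u(√(-79 + 62))) - 22041 = (26191 + (-56 + (√(-79 + 62))²)) - 22041 = (26191 + (-56 + (√(-17))²)) - 22041 = (26191 + (-56 + (I*√17)²)) - 22041 = (26191 + (-56 - 17)) - 22041 = (26191 - 73) - 22041 = 26118 - 22041 = 4077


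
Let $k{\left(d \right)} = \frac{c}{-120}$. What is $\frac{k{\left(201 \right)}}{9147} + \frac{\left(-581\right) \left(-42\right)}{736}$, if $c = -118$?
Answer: $\frac{1674043633}{50491440} \approx 33.155$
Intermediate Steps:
$k{\left(d \right)} = \frac{59}{60}$ ($k{\left(d \right)} = - \frac{118}{-120} = \left(-118\right) \left(- \frac{1}{120}\right) = \frac{59}{60}$)
$\frac{k{\left(201 \right)}}{9147} + \frac{\left(-581\right) \left(-42\right)}{736} = \frac{59}{60 \cdot 9147} + \frac{\left(-581\right) \left(-42\right)}{736} = \frac{59}{60} \cdot \frac{1}{9147} + 24402 \cdot \frac{1}{736} = \frac{59}{548820} + \frac{12201}{368} = \frac{1674043633}{50491440}$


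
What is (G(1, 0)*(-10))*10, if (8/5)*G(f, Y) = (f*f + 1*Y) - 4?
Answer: 375/2 ≈ 187.50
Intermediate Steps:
G(f, Y) = -5/2 + 5*Y/8 + 5*f²/8 (G(f, Y) = 5*((f*f + 1*Y) - 4)/8 = 5*((f² + Y) - 4)/8 = 5*((Y + f²) - 4)/8 = 5*(-4 + Y + f²)/8 = -5/2 + 5*Y/8 + 5*f²/8)
(G(1, 0)*(-10))*10 = ((-5/2 + (5/8)*0 + (5/8)*1²)*(-10))*10 = ((-5/2 + 0 + (5/8)*1)*(-10))*10 = ((-5/2 + 0 + 5/8)*(-10))*10 = -15/8*(-10)*10 = (75/4)*10 = 375/2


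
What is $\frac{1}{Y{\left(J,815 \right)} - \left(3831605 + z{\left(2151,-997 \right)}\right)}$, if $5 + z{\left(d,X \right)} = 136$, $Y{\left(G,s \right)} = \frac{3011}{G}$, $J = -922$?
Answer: $- \frac{922}{3532863603} \approx -2.6098 \cdot 10^{-7}$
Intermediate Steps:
$z{\left(d,X \right)} = 131$ ($z{\left(d,X \right)} = -5 + 136 = 131$)
$\frac{1}{Y{\left(J,815 \right)} - \left(3831605 + z{\left(2151,-997 \right)}\right)} = \frac{1}{\frac{3011}{-922} - 3831736} = \frac{1}{3011 \left(- \frac{1}{922}\right) - 3831736} = \frac{1}{- \frac{3011}{922} - 3831736} = \frac{1}{- \frac{3532863603}{922}} = - \frac{922}{3532863603}$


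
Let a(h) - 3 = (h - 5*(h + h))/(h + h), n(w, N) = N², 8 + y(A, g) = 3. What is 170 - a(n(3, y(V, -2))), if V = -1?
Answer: 343/2 ≈ 171.50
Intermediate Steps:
y(A, g) = -5 (y(A, g) = -8 + 3 = -5)
a(h) = -3/2 (a(h) = 3 + (h - 5*(h + h))/(h + h) = 3 + (h - 10*h)/((2*h)) = 3 + (h - 10*h)*(1/(2*h)) = 3 + (-9*h)*(1/(2*h)) = 3 - 9/2 = -3/2)
170 - a(n(3, y(V, -2))) = 170 - 1*(-3/2) = 170 + 3/2 = 343/2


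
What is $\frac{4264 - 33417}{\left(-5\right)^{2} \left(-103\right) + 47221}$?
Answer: $- \frac{29153}{44646} \approx -0.65298$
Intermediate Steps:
$\frac{4264 - 33417}{\left(-5\right)^{2} \left(-103\right) + 47221} = - \frac{29153}{25 \left(-103\right) + 47221} = - \frac{29153}{-2575 + 47221} = - \frac{29153}{44646}$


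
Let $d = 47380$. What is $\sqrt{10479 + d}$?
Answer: $\sqrt{57859} \approx 240.54$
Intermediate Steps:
$\sqrt{10479 + d} = \sqrt{10479 + 47380} = \sqrt{57859}$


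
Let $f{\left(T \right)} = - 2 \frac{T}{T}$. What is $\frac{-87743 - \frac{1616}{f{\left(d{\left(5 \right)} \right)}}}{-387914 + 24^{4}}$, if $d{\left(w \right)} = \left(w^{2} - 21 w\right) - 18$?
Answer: $\frac{86935}{56138} \approx 1.5486$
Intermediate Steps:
$d{\left(w \right)} = -18 + w^{2} - 21 w$
$f{\left(T \right)} = -2$ ($f{\left(T \right)} = \left(-2\right) 1 = -2$)
$\frac{-87743 - \frac{1616}{f{\left(d{\left(5 \right)} \right)}}}{-387914 + 24^{4}} = \frac{-87743 - \frac{1616}{-2}}{-387914 + 24^{4}} = \frac{-87743 - -808}{-387914 + 331776} = \frac{-87743 + 808}{-56138} = \left(-86935\right) \left(- \frac{1}{56138}\right) = \frac{86935}{56138}$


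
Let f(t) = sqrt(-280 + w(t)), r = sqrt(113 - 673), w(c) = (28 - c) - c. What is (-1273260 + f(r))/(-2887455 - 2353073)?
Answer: 318315/1310132 - sqrt(-63 - 2*I*sqrt(35))/2620264 ≈ 0.24296 + 3.0424e-6*I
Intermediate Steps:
w(c) = 28 - 2*c
r = 4*I*sqrt(35) (r = sqrt(-560) = 4*I*sqrt(35) ≈ 23.664*I)
f(t) = sqrt(-252 - 2*t) (f(t) = sqrt(-280 + (28 - 2*t)) = sqrt(-252 - 2*t))
(-1273260 + f(r))/(-2887455 - 2353073) = (-1273260 + sqrt(-252 - 8*I*sqrt(35)))/(-2887455 - 2353073) = (-1273260 + sqrt(-252 - 8*I*sqrt(35)))/(-5240528) = (-1273260 + sqrt(-252 - 8*I*sqrt(35)))*(-1/5240528) = 318315/1310132 - sqrt(-252 - 8*I*sqrt(35))/5240528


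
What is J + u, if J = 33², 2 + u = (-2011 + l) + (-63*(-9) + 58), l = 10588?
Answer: 10289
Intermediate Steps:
u = 9200 (u = -2 + ((-2011 + 10588) + (-63*(-9) + 58)) = -2 + (8577 + (567 + 58)) = -2 + (8577 + 625) = -2 + 9202 = 9200)
J = 1089
J + u = 1089 + 9200 = 10289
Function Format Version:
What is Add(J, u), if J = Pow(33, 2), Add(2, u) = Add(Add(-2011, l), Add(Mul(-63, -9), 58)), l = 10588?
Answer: 10289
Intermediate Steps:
u = 9200 (u = Add(-2, Add(Add(-2011, 10588), Add(Mul(-63, -9), 58))) = Add(-2, Add(8577, Add(567, 58))) = Add(-2, Add(8577, 625)) = Add(-2, 9202) = 9200)
J = 1089
Add(J, u) = Add(1089, 9200) = 10289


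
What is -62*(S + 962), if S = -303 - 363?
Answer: -18352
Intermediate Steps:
S = -666
-62*(S + 962) = -62*(-666 + 962) = -62*296 = -18352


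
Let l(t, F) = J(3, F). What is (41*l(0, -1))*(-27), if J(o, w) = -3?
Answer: 3321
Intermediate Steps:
l(t, F) = -3
(41*l(0, -1))*(-27) = (41*(-3))*(-27) = -123*(-27) = 3321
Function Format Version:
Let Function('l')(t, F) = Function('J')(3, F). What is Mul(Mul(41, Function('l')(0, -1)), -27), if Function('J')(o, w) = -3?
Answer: 3321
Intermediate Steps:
Function('l')(t, F) = -3
Mul(Mul(41, Function('l')(0, -1)), -27) = Mul(Mul(41, -3), -27) = Mul(-123, -27) = 3321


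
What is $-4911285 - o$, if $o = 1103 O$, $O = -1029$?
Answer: $-3776298$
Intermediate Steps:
$o = -1134987$ ($o = 1103 \left(-1029\right) = -1134987$)
$-4911285 - o = -4911285 - -1134987 = -4911285 + 1134987 = -3776298$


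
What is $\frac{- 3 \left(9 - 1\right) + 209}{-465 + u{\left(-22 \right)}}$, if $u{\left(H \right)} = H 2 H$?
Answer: $\frac{185}{503} \approx 0.36779$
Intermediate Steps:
$u{\left(H \right)} = 2 H^{2}$ ($u{\left(H \right)} = 2 H H = 2 H^{2}$)
$\frac{- 3 \left(9 - 1\right) + 209}{-465 + u{\left(-22 \right)}} = \frac{- 3 \left(9 - 1\right) + 209}{-465 + 2 \left(-22\right)^{2}} = \frac{\left(-3\right) 8 + 209}{-465 + 2 \cdot 484} = \frac{-24 + 209}{-465 + 968} = \frac{185}{503}$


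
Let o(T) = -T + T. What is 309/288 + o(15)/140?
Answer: 103/96 ≈ 1.0729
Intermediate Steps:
o(T) = 0
309/288 + o(15)/140 = 309/288 + 0/140 = 309*(1/288) + 0*(1/140) = 103/96 + 0 = 103/96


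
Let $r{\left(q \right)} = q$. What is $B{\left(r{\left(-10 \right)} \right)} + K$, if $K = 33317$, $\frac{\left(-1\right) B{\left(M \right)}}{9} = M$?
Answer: $33407$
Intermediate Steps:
$B{\left(M \right)} = - 9 M$
$B{\left(r{\left(-10 \right)} \right)} + K = \left(-9\right) \left(-10\right) + 33317 = 90 + 33317 = 33407$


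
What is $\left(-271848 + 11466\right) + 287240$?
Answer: $26858$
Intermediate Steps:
$\left(-271848 + 11466\right) + 287240 = -260382 + 287240 = 26858$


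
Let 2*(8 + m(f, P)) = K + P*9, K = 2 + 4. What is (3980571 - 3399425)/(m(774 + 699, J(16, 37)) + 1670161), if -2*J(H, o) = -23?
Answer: 2324584/6680831 ≈ 0.34795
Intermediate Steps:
J(H, o) = 23/2 (J(H, o) = -½*(-23) = 23/2)
K = 6
m(f, P) = -5 + 9*P/2 (m(f, P) = -8 + (6 + P*9)/2 = -8 + (6 + 9*P)/2 = -8 + (3 + 9*P/2) = -5 + 9*P/2)
(3980571 - 3399425)/(m(774 + 699, J(16, 37)) + 1670161) = (3980571 - 3399425)/((-5 + (9/2)*(23/2)) + 1670161) = 581146/((-5 + 207/4) + 1670161) = 581146/(187/4 + 1670161) = 581146/(6680831/4) = 581146*(4/6680831) = 2324584/6680831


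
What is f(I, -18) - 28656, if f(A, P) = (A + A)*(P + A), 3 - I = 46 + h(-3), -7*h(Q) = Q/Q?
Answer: -1148544/49 ≈ -23440.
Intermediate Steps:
h(Q) = -1/7 (h(Q) = -Q/(7*Q) = -1/7*1 = -1/7)
I = -300/7 (I = 3 - (46 - 1/7) = 3 - 1*321/7 = 3 - 321/7 = -300/7 ≈ -42.857)
f(A, P) = 2*A*(A + P) (f(A, P) = (2*A)*(A + P) = 2*A*(A + P))
f(I, -18) - 28656 = 2*(-300/7)*(-300/7 - 18) - 28656 = 2*(-300/7)*(-426/7) - 28656 = 255600/49 - 28656 = -1148544/49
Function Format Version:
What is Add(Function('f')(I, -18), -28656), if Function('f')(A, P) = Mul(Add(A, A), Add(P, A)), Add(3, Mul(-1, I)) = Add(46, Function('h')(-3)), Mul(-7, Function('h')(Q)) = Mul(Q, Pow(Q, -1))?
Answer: Rational(-1148544, 49) ≈ -23440.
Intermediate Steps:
Function('h')(Q) = Rational(-1, 7) (Function('h')(Q) = Mul(Rational(-1, 7), Mul(Q, Pow(Q, -1))) = Mul(Rational(-1, 7), 1) = Rational(-1, 7))
I = Rational(-300, 7) (I = Add(3, Mul(-1, Add(46, Rational(-1, 7)))) = Add(3, Mul(-1, Rational(321, 7))) = Add(3, Rational(-321, 7)) = Rational(-300, 7) ≈ -42.857)
Function('f')(A, P) = Mul(2, A, Add(A, P)) (Function('f')(A, P) = Mul(Mul(2, A), Add(A, P)) = Mul(2, A, Add(A, P)))
Add(Function('f')(I, -18), -28656) = Add(Mul(2, Rational(-300, 7), Add(Rational(-300, 7), -18)), -28656) = Add(Mul(2, Rational(-300, 7), Rational(-426, 7)), -28656) = Add(Rational(255600, 49), -28656) = Rational(-1148544, 49)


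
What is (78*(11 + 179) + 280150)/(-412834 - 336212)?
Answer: -147485/374523 ≈ -0.39379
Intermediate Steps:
(78*(11 + 179) + 280150)/(-412834 - 336212) = (78*190 + 280150)/(-749046) = (14820 + 280150)*(-1/749046) = 294970*(-1/749046) = -147485/374523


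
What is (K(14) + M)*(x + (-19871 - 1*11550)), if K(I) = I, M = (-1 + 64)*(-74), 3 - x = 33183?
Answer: 300265448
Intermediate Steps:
x = -33180 (x = 3 - 1*33183 = 3 - 33183 = -33180)
M = -4662 (M = 63*(-74) = -4662)
(K(14) + M)*(x + (-19871 - 1*11550)) = (14 - 4662)*(-33180 + (-19871 - 1*11550)) = -4648*(-33180 + (-19871 - 11550)) = -4648*(-33180 - 31421) = -4648*(-64601) = 300265448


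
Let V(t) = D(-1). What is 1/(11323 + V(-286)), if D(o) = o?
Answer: 1/11322 ≈ 8.8324e-5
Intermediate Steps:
V(t) = -1
1/(11323 + V(-286)) = 1/(11323 - 1) = 1/11322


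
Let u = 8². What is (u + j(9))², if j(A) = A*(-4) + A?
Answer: 1369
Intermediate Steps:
j(A) = -3*A (j(A) = -4*A + A = -3*A)
u = 64
(u + j(9))² = (64 - 3*9)² = (64 - 27)² = 37² = 1369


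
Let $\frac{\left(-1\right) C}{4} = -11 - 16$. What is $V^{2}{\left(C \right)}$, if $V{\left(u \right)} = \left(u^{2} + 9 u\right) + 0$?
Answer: $159668496$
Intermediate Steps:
$C = 108$ ($C = - 4 \left(-11 - 16\right) = \left(-4\right) \left(-27\right) = 108$)
$V{\left(u \right)} = u^{2} + 9 u$
$V^{2}{\left(C \right)} = \left(108 \left(9 + 108\right)\right)^{2} = \left(108 \cdot 117\right)^{2} = 12636^{2} = 159668496$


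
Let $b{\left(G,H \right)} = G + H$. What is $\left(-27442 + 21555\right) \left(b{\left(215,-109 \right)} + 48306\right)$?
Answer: $-285001444$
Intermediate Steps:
$\left(-27442 + 21555\right) \left(b{\left(215,-109 \right)} + 48306\right) = \left(-27442 + 21555\right) \left(\left(215 - 109\right) + 48306\right) = - 5887 \left(106 + 48306\right) = \left(-5887\right) 48412 = -285001444$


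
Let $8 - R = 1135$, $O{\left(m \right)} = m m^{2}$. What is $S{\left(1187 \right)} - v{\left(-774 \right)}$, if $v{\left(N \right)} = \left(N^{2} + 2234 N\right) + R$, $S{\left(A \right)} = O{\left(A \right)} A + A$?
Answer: $1985194775315$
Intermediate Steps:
$O{\left(m \right)} = m^{3}$
$S{\left(A \right)} = A + A^{4}$ ($S{\left(A \right)} = A^{3} A + A = A^{4} + A = A + A^{4}$)
$R = -1127$ ($R = 8 - 1135 = -1127$)
$v{\left(N \right)} = -1127 + N^{2} + 2234 N$ ($v{\left(N \right)} = \left(N^{2} + 2234 N\right) - 1127 = -1127 + N^{2} + 2234 N$)
$S{\left(1187 \right)} - v{\left(-774 \right)} = \left(1187 + 1187^{4}\right) - \left(-1127 + \left(-774\right)^{2} + 2234 \left(-774\right)\right) = \left(1187 + 1985193642961\right) - \left(-1127 + 599076 - 1729116\right) = 1985193644148 - -1131167 = 1985193644148 + 1131167 = 1985194775315$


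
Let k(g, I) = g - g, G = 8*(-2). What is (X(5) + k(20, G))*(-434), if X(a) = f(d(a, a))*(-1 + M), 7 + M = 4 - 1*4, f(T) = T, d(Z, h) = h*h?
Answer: 86800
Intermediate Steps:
d(Z, h) = h²
G = -16
M = -7 (M = -7 + (4 - 1*4) = -7 + (4 - 4) = -7 + 0 = -7)
k(g, I) = 0
X(a) = -8*a² (X(a) = a²*(-1 - 7) = a²*(-8) = -8*a²)
(X(5) + k(20, G))*(-434) = (-8*5² + 0)*(-434) = (-8*25 + 0)*(-434) = (-200 + 0)*(-434) = -200*(-434) = 86800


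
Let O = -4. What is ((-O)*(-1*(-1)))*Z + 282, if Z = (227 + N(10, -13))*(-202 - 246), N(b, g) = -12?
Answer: -384998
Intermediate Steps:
Z = -96320 (Z = (227 - 12)*(-202 - 246) = 215*(-448) = -96320)
((-O)*(-1*(-1)))*Z + 282 = ((-1*(-4))*(-1*(-1)))*(-96320) + 282 = (4*1)*(-96320) + 282 = 4*(-96320) + 282 = -385280 + 282 = -384998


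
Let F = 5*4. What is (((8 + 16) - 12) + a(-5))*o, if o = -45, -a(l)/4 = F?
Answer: 3060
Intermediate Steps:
F = 20
a(l) = -80 (a(l) = -4*20 = -80)
(((8 + 16) - 12) + a(-5))*o = (((8 + 16) - 12) - 80)*(-45) = ((24 - 12) - 80)*(-45) = (12 - 80)*(-45) = -68*(-45) = 3060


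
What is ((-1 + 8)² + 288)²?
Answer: 113569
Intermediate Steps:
((-1 + 8)² + 288)² = (7² + 288)² = (49 + 288)² = 337² = 113569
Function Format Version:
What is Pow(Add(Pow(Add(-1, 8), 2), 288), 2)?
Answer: 113569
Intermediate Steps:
Pow(Add(Pow(Add(-1, 8), 2), 288), 2) = Pow(Add(Pow(7, 2), 288), 2) = Pow(Add(49, 288), 2) = Pow(337, 2) = 113569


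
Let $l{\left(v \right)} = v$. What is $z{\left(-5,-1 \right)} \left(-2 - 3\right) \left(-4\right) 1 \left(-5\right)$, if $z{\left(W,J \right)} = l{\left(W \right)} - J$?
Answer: $400$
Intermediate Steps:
$z{\left(W,J \right)} = W - J$
$z{\left(-5,-1 \right)} \left(-2 - 3\right) \left(-4\right) 1 \left(-5\right) = \left(-5 - -1\right) \left(-2 - 3\right) \left(-4\right) 1 \left(-5\right) = \left(-5 + 1\right) \left(-2 - 3\right) \left(\left(-4\right) \left(-5\right)\right) = \left(-4\right) \left(-5\right) 20 = 20 \cdot 20 = 400$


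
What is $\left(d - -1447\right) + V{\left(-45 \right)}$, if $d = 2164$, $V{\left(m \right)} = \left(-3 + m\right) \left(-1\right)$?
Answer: $3659$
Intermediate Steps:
$V{\left(m \right)} = 3 - m$
$\left(d - -1447\right) + V{\left(-45 \right)} = \left(2164 - -1447\right) + \left(3 - -45\right) = \left(2164 + 1447\right) + \left(3 + 45\right) = 3611 + 48 = 3659$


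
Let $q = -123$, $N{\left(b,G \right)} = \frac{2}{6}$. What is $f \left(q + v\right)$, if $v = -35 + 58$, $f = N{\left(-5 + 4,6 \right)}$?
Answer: $- \frac{100}{3} \approx -33.333$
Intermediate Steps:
$N{\left(b,G \right)} = \frac{1}{3}$ ($N{\left(b,G \right)} = 2 \cdot \frac{1}{6} = \frac{1}{3}$)
$f = \frac{1}{3} \approx 0.33333$
$v = 23$
$f \left(q + v\right) = \frac{-123 + 23}{3} = \frac{1}{3} \left(-100\right) = - \frac{100}{3}$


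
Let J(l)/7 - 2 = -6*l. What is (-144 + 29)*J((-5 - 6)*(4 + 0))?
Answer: -214130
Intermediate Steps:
J(l) = 14 - 42*l (J(l) = 14 + 7*(-6*l) = 14 - 42*l)
(-144 + 29)*J((-5 - 6)*(4 + 0)) = (-144 + 29)*(14 - 42*(-5 - 6)*(4 + 0)) = -115*(14 - (-462)*4) = -115*(14 - 42*(-44)) = -115*(14 + 1848) = -115*1862 = -214130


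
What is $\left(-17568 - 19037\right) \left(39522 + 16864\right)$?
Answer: $-2064009530$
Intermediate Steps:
$\left(-17568 - 19037\right) \left(39522 + 16864\right) = \left(-36605\right) 56386 = -2064009530$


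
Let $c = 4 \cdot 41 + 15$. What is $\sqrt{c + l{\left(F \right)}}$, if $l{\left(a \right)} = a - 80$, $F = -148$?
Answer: $7 i \approx 7.0 i$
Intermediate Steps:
$l{\left(a \right)} = -80 + a$
$c = 179$ ($c = 164 + 15 = 179$)
$\sqrt{c + l{\left(F \right)}} = \sqrt{179 - 228} = \sqrt{-49} = 7 i$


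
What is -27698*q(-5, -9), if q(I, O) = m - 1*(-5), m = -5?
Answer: 0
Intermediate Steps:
q(I, O) = 0 (q(I, O) = -5 - 1*(-5) = -5 + 5 = 0)
-27698*q(-5, -9) = -27698*0 = 0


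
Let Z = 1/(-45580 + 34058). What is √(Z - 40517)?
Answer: 25*I*√8606231158/11522 ≈ 201.29*I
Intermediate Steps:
Z = -1/11522 (Z = 1/(-11522) = -1/11522 ≈ -8.6791e-5)
√(Z - 40517) = √(-1/11522 - 40517) = √(-466836875/11522) = 25*I*√8606231158/11522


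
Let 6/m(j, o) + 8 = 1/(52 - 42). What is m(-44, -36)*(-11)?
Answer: 660/79 ≈ 8.3544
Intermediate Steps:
m(j, o) = -60/79 (m(j, o) = 6/(-8 + 1/(52 - 42)) = 6/(-8 + 1/10) = 6/(-8 + ⅒) = 6/(-79/10) = 6*(-10/79) = -60/79)
m(-44, -36)*(-11) = -60/79*(-11) = 660/79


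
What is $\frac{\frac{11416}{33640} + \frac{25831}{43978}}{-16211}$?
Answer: $- \frac{171375961}{2997859540390} \approx -5.7166 \cdot 10^{-5}$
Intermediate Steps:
$\frac{\frac{11416}{33640} + \frac{25831}{43978}}{-16211} = \left(11416 \cdot \frac{1}{33640} + 25831 \cdot \frac{1}{43978}\right) \left(- \frac{1}{16211}\right) = \left(\frac{1427}{4205} + \frac{25831}{43978}\right) \left(- \frac{1}{16211}\right) = \frac{171375961}{184927490} \left(- \frac{1}{16211}\right) = - \frac{171375961}{2997859540390}$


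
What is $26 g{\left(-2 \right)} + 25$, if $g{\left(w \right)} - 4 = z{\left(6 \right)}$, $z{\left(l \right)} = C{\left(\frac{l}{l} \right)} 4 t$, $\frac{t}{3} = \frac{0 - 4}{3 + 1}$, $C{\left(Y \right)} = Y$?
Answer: $-183$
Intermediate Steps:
$t = -3$ ($t = 3 \frac{0 - 4}{3 + 1} = 3 \left(- \frac{4}{4}\right) = 3 \left(\left(-4\right) \frac{1}{4}\right) = 3 \left(-1\right) = -3$)
$z{\left(l \right)} = -12$ ($z{\left(l \right)} = \frac{l}{l} 4 \left(-3\right) = 1 \cdot 4 \left(-3\right) = 4 \left(-3\right) = -12$)
$g{\left(w \right)} = -8$ ($g{\left(w \right)} = 4 - 12 = -8$)
$26 g{\left(-2 \right)} + 25 = 26 \left(-8\right) + 25 = -208 + 25 = -183$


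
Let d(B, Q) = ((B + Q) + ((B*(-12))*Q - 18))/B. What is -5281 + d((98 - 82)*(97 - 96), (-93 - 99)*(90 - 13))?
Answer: 1369623/8 ≈ 1.7120e+5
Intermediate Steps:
d(B, Q) = (-18 + B + Q - 12*B*Q)/B (d(B, Q) = ((B + Q) + ((-12*B)*Q - 18))/B = ((B + Q) + (-12*B*Q - 18))/B = ((B + Q) + (-18 - 12*B*Q))/B = (-18 + B + Q - 12*B*Q)/B)
-5281 + d((98 - 82)*(97 - 96), (-93 - 99)*(90 - 13)) = -5281 + (-18 + (-93 - 99)*(90 - 13) - (98 - 82)*(97 - 96)*(-1 + 12*((-93 - 99)*(90 - 13))))/(((98 - 82)*(97 - 96))) = -5281 + (-18 - 192*77 - 16*1*(-1 + 12*(-192*77)))/((16*1)) = -5281 + (-18 - 14784 - 1*16*(-1 + 12*(-14784)))/16 = -5281 + (-18 - 14784 - 1*16*(-1 - 177408))/16 = -5281 + (-18 - 14784 - 1*16*(-177409))/16 = -5281 + (-18 - 14784 + 2838544)/16 = -5281 + (1/16)*2823742 = -5281 + 1411871/8 = 1369623/8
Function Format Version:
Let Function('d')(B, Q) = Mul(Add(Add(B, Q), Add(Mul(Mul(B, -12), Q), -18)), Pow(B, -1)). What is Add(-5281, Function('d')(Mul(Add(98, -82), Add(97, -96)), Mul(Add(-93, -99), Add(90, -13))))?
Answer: Rational(1369623, 8) ≈ 1.7120e+5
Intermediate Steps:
Function('d')(B, Q) = Mul(Pow(B, -1), Add(-18, B, Q, Mul(-12, B, Q))) (Function('d')(B, Q) = Mul(Add(Add(B, Q), Add(Mul(Mul(-12, B), Q), -18)), Pow(B, -1)) = Mul(Add(Add(B, Q), Add(Mul(-12, B, Q), -18)), Pow(B, -1)) = Mul(Add(Add(B, Q), Add(-18, Mul(-12, B, Q))), Pow(B, -1)) = Mul(Add(-18, B, Q, Mul(-12, B, Q)), Pow(B, -1)) = Mul(Pow(B, -1), Add(-18, B, Q, Mul(-12, B, Q))))
Add(-5281, Function('d')(Mul(Add(98, -82), Add(97, -96)), Mul(Add(-93, -99), Add(90, -13)))) = Add(-5281, Mul(Pow(Mul(Add(98, -82), Add(97, -96)), -1), Add(-18, Mul(Add(-93, -99), Add(90, -13)), Mul(-1, Mul(Add(98, -82), Add(97, -96)), Add(-1, Mul(12, Mul(Add(-93, -99), Add(90, -13)))))))) = Add(-5281, Mul(Pow(Mul(16, 1), -1), Add(-18, Mul(-192, 77), Mul(-1, Mul(16, 1), Add(-1, Mul(12, Mul(-192, 77))))))) = Add(-5281, Mul(Pow(16, -1), Add(-18, -14784, Mul(-1, 16, Add(-1, Mul(12, -14784)))))) = Add(-5281, Mul(Rational(1, 16), Add(-18, -14784, Mul(-1, 16, Add(-1, -177408))))) = Add(-5281, Mul(Rational(1, 16), Add(-18, -14784, Mul(-1, 16, -177409)))) = Add(-5281, Mul(Rational(1, 16), Add(-18, -14784, 2838544))) = Add(-5281, Mul(Rational(1, 16), 2823742)) = Add(-5281, Rational(1411871, 8)) = Rational(1369623, 8)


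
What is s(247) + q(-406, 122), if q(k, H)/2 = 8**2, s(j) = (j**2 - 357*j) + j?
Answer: -26795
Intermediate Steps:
s(j) = j**2 - 356*j
q(k, H) = 128 (q(k, H) = 2*8**2 = 2*64 = 128)
s(247) + q(-406, 122) = 247*(-356 + 247) + 128 = 247*(-109) + 128 = -26923 + 128 = -26795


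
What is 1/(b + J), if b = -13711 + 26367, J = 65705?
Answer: 1/78361 ≈ 1.2761e-5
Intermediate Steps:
b = 12656
1/(b + J) = 1/(12656 + 65705) = 1/78361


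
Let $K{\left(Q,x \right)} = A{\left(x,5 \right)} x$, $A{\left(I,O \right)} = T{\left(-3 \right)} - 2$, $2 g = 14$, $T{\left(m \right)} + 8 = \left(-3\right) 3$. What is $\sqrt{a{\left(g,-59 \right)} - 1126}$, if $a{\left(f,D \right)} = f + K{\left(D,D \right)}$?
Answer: $\sqrt{2} \approx 1.4142$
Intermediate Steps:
$T{\left(m \right)} = -17$ ($T{\left(m \right)} = -8 - 9 = -17$)
$g = 7$ ($g = \frac{1}{2} \cdot 14 = 7$)
$A{\left(I,O \right)} = -19$ ($A{\left(I,O \right)} = -17 - 2 = -19$)
$K{\left(Q,x \right)} = - 19 x$
$a{\left(f,D \right)} = f - 19 D$
$\sqrt{a{\left(g,-59 \right)} - 1126} = \sqrt{\left(7 - -1121\right) - 1126} = \sqrt{\left(7 + 1121\right) - 1126} = \sqrt{1128 - 1126} = \sqrt{2}$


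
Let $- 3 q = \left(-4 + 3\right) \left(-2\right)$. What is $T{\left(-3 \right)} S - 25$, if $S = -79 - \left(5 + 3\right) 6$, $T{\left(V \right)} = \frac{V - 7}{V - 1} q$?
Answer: $\frac{560}{3} \approx 186.67$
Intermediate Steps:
$q = - \frac{2}{3}$ ($q = - \frac{\left(-4 + 3\right) \left(-2\right)}{3} = - \frac{\left(-1\right) \left(-2\right)}{3} = \left(- \frac{1}{3}\right) 2 = - \frac{2}{3} \approx -0.66667$)
$T{\left(V \right)} = - \frac{2 \left(-7 + V\right)}{3 \left(-1 + V\right)}$ ($T{\left(V \right)} = \frac{V - 7}{V - 1} \left(- \frac{2}{3}\right) = \frac{-7 + V}{-1 + V} \left(- \frac{2}{3}\right) = - \frac{2 \left(-7 + V\right)}{3 \left(-1 + V\right)}$)
$S = -127$ ($S = -79 - 8 \cdot 6 = -79 - 48 = -127$)
$T{\left(-3 \right)} S - 25 = \frac{2 \left(7 - -3\right)}{3 \left(-1 - 3\right)} \left(-127\right) - 25 = \frac{2 \left(7 + 3\right)}{3 \left(-4\right)} \left(-127\right) - 25 = \frac{2}{3} \left(- \frac{1}{4}\right) 10 \left(-127\right) - 25 = \left(- \frac{5}{3}\right) \left(-127\right) - 25 = \frac{635}{3} - 25 = \frac{560}{3}$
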